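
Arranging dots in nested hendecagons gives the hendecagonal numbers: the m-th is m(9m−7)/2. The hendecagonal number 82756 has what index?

136

Set n(9n−7)/2 = 82756, giving 9n² − 7n − 165512 = 0.
So n = (7 + 2441) / 18 = 2448/18 = 136.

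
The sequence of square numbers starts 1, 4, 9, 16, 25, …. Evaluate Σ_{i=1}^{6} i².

91

Σ_{i=1}^{6} i² = 6·7·13/6 = 91.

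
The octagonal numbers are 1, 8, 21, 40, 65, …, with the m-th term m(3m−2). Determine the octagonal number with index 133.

The 133rd octagonal number is n(3n−2) with n = 133.
133·(3·133 − 2) = 133·397 = 52801.

52801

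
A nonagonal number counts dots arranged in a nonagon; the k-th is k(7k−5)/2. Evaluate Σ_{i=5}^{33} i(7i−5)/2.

Σ i(7i−5)/2 = (7Σi² − 5Σi) / 2 over i = 5..33.
Σi = 561 − 10 = 551 and Σi² = 12529 − 30 = 12499.
(7·12499 − 5·551) / 2 = 84738/2 = 42369.

42369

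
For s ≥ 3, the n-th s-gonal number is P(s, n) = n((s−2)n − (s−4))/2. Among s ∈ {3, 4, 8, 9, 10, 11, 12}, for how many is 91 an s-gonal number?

1

s = 3: P(3, 13) = 91. ✓
s = 4: P(4, 9) = 81 and P(4, 10) = 100; 91 is not s-gonal.
s = 8: P(8, 5) = 65 and P(8, 6) = 96; 91 is not s-gonal.
s = 9: P(9, 5) = 75 and P(9, 6) = 111; 91 is not s-gonal.
s = 10: P(10, 5) = 85 and P(10, 6) = 126; 91 is not s-gonal.
s = 11: P(11, 4) = 58 and P(11, 5) = 95; 91 is not s-gonal.
s = 12: P(12, 4) = 64 and P(12, 5) = 105; 91 is not s-gonal.
Hits: s ∈ {3} → 1.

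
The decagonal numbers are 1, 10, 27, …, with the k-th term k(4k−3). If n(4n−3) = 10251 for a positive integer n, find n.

51

Set n(4n−3) = 10251, giving 4n² − 3n − 10251 = 0.
The discriminant is 9 + 16·10251 = 164025, and √164025 = 405.
So n = (3 + 405) / 8 = 408/8 = 51.
Check: 51·(4·51 − 3) = 10251. ✓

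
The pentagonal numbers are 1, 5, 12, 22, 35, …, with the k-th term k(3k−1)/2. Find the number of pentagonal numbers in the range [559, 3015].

26

The n-th pentagonal number is n(3n−1)/2.
Smallest index with value ≥ 559: n = 20 (giving 590).
Largest index with value ≤ 3015: n = 45 (giving 3015).
Indices 20 through 45: 26 terms.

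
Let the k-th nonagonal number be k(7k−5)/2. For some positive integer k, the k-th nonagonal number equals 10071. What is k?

54

Set n(7n−5)/2 = 10071, giving 7n² − 5n − 20142 = 0.
The discriminant is 25 + 56·10071 = 564001, and √564001 = 751.
So n = (5 + 751) / 14 = 756/14 = 54.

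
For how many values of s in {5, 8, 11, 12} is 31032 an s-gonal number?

s = 5: P(5, 144) = 31032. ✓
s = 8: P(8, 102) = 31008 and P(8, 103) = 31621; 31032 is not s-gonal.
s = 11: P(11, 83) = 30710 and P(11, 84) = 31458; 31032 is not s-gonal.
s = 12: P(12, 79) = 30889 and P(12, 80) = 31680; 31032 is not s-gonal.
Hits: s ∈ {5} → 1.

1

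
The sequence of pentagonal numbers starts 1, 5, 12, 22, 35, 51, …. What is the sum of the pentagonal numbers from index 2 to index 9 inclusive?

404

Σ i(3i−1)/2 = (3Σi² − Σi) / 2 over i = 2..9.
Σi = 45 − 1 = 44 and Σi² = 285 − 1 = 284.
(3·284 − 1·44) / 2 = 808/2 = 404.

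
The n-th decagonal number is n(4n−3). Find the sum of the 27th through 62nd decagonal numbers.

Σ i(4i−3) = 4Σi² − 3Σi over i = 27..62.
Σi = 1953 − 351 = 1602 and Σi² = 81375 − 6201 = 75174.
4·75174 − 3·1602 = 295890.

295890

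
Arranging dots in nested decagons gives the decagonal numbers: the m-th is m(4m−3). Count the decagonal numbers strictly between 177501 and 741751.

219

The n-th decagonal number is n(4n−3).
Smallest index with value > 177501: n = 212 (giving 179140).
Largest index with value < 741751: n = 430 (giving 738310).
Indices 212 through 430: 219 terms.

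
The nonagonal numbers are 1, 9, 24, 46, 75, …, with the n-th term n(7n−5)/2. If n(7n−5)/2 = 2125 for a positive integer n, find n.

25

Set n(7n−5)/2 = 2125, giving 7n² − 5n − 4250 = 0.
The discriminant is 25 + 56·2125 = 119025, and √119025 = 345.
So n = (5 + 345) / 14 = 350/14 = 25.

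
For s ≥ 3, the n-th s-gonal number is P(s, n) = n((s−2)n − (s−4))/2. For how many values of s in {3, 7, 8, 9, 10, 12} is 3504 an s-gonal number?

1

s = 3: P(3, 83) = 3486 and P(3, 84) = 3570; 3504 is not s-gonal.
s = 7: P(7, 37) = 3367 and P(7, 38) = 3553; 3504 is not s-gonal.
s = 8: P(8, 34) = 3400 and P(8, 35) = 3605; 3504 is not s-gonal.
s = 9: P(9, 32) = 3504. ✓
s = 10: P(10, 29) = 3277 and P(10, 30) = 3510; 3504 is not s-gonal.
s = 12: P(12, 26) = 3276 and P(12, 27) = 3537; 3504 is not s-gonal.
Hits: s ∈ {9} → 1.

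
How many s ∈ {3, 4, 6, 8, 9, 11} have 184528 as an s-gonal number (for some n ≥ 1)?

2

s = 3: P(3, 607) = 184528. ✓
s = 4: P(4, 429) = 184041 and P(4, 430) = 184900; 184528 is not s-gonal.
s = 6: P(6, 304) = 184528. ✓
s = 8: P(8, 248) = 184016 and P(8, 249) = 185505; 184528 is not s-gonal.
s = 9: P(9, 229) = 182971 and P(9, 230) = 184575; 184528 is not s-gonal.
s = 11: P(11, 202) = 182911 and P(11, 203) = 184730; 184528 is not s-gonal.
Hits: s ∈ {3, 6} → 2.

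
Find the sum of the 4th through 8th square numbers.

190

Σ_{i=4}^{8} i² = 204 − 14 = 190.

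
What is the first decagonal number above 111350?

112392

Solve n(4n−3) > 111350 for integer n.
The largest n with value ≤ 111350 is 167 (since 111055 ≤ 111350 < 112392), so the first above is n = 168, value 112392.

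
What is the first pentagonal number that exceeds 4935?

Solve n(3n−1)/2 > 4935 for integer n.
The largest n with value ≤ 4935 is 57 (since 4845 ≤ 4935 < 5017), so the first above is n = 58, value 5017.

5017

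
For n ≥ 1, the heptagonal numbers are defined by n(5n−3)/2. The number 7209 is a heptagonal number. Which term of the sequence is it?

Set n(5n−3)/2 = 7209, giving 5n² − 3n − 14418 = 0.
So n = (3 + 537) / 10 = 540/10 = 54.

54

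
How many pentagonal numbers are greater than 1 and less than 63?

The n-th pentagonal number is n(3n−1)/2.
Smallest index with value > 1: n = 2 (giving 5).
Largest index with value < 63: n = 6 (giving 51).
Indices 2 through 6: 5 terms.

5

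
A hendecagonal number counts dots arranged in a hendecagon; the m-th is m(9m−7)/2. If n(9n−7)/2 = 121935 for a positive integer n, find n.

Set n(9n−7)/2 = 121935, giving 9n² − 7n − 243870 = 0.
The discriminant is 49 + 72·121935 = 8779369, and √8779369 = 2963.
So n = (7 + 2963) / 18 = 2970/18 = 165.

165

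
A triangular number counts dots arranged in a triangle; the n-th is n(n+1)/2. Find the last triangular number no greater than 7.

Solve n(n+1)/2 ≤ 7 for integer n.
n = 3 gives 6 ≤ 7, while n = 4 gives 10 > 7; so the answer is 6.

6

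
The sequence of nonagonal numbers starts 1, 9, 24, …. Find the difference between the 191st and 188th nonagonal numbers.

191·(7·191 − 5)/2 = 127206 and 188·(7·188 − 5)/2 = 123234.
Difference: 127206 − 123234 = 3972.

3972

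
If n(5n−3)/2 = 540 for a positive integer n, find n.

15

Set n(5n−3)/2 = 540, giving 5n² − 3n − 1080 = 0.
The discriminant is 9 + 40·540 = 21609, and √21609 = 147.
So n = (3 + 147) / 10 = 150/10 = 15.
Check: 15·(5·15 − 3)/2 = 540. ✓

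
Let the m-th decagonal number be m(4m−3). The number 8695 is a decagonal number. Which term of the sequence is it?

47

Set n(4n−3) = 8695, giving 4n² − 3n − 8695 = 0.
The discriminant is 9 + 16·8695 = 139129, and √139129 = 373.
So n = (3 + 373) / 8 = 376/8 = 47.
Check: 47·(4·47 − 3) = 8695. ✓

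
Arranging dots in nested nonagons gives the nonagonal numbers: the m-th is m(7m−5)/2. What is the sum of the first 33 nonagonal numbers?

Σ i(7i−5)/2 = (7Σi² − 5Σi) / 2 over i = 1..33.
Σi = 561 and Σi² = 12529.
(7·12529 − 5·561) / 2 = 84898/2 = 42449.

42449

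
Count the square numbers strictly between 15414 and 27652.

42

The n-th square number is n².
Smallest index with value > 15414: n = 125 (giving 15625).
Largest index with value < 27652: n = 166 (giving 27556).
Indices 125 through 166: 42 terms.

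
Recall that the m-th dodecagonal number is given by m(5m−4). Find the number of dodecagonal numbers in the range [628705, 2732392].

385

The n-th dodecagonal number is n(5n−4).
Smallest index with value ≥ 628705: n = 355 (giving 628705).
Largest index with value ≤ 2732392: n = 739 (giving 2727649).
Indices 355 through 739: 385 terms.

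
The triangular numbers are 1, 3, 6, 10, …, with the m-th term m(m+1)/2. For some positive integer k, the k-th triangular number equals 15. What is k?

Set n(n+1)/2 = 15, giving n² + n − 30 = 0.
So n = (-1 + 11) / 2 = 10/2 = 5.

5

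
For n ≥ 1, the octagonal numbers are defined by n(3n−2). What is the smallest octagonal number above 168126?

Solve n(3n−2) > 168126 for integer n.
The largest n with value ≤ 168126 is 237 (since 168033 ≤ 168126 < 169456), so the first above is n = 238, value 169456.

169456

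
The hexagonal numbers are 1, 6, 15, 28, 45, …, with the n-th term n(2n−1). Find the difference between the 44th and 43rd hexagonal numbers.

173

Consecutive hexagonal numbers differ by 4n − 3: here 4·44 − 3 = 173.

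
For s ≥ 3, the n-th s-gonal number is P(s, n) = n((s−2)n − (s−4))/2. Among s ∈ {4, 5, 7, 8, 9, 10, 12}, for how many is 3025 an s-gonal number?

s = 4: P(4, 55) = 3025. ✓
s = 5: P(5, 45) = 3015 and P(5, 46) = 3151; 3025 is not s-gonal.
s = 7: P(7, 35) = 3010 and P(7, 36) = 3186; 3025 is not s-gonal.
s = 8: P(8, 32) = 3008 and P(8, 33) = 3201; 3025 is not s-gonal.
s = 9: P(9, 29) = 2871 and P(9, 30) = 3075; 3025 is not s-gonal.
s = 10: P(10, 27) = 2835 and P(10, 28) = 3052; 3025 is not s-gonal.
s = 12: P(12, 25) = 3025. ✓
Hits: s ∈ {4, 12} → 2.

2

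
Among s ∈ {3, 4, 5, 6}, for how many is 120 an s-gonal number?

s = 3: P(3, 15) = 120. ✓
s = 4: P(4, 10) = 100 and P(4, 11) = 121; 120 is not s-gonal.
s = 5: P(5, 9) = 117 and P(5, 10) = 145; 120 is not s-gonal.
s = 6: P(6, 8) = 120. ✓
Hits: s ∈ {3, 6} → 2.

2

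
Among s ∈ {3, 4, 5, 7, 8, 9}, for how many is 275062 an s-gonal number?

s = 3: P(3, 741) = 274911 and P(3, 742) = 275653; 275062 is not s-gonal.
s = 4: P(4, 524) = 274576 and P(4, 525) = 275625; 275062 is not s-gonal.
s = 5: P(5, 428) = 274562 and P(5, 429) = 275847; 275062 is not s-gonal.
s = 7: P(7, 332) = 275062. ✓
s = 8: P(8, 303) = 274821 and P(8, 304) = 276640; 275062 is not s-gonal.
s = 9: P(9, 280) = 273700 and P(9, 281) = 275661; 275062 is not s-gonal.
Hits: s ∈ {7} → 1.

1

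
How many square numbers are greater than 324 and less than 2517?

The n-th square number is n².
Smallest index with value > 324: n = 19 (giving 361).
Largest index with value < 2517: n = 50 (giving 2500).
Indices 19 through 50: 32 terms.

32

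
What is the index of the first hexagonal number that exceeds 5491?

53

Solve n(2n−1) > 5491 for integer n.
The largest n with value ≤ 5491 is 52 (since 5356 ≤ 5491 < 5565), so the first above is n = 53, value 5565.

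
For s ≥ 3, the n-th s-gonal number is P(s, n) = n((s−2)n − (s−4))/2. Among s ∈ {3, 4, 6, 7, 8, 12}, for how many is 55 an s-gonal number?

2

s = 3: P(3, 10) = 55. ✓
s = 4: P(4, 7) = 49 and P(4, 8) = 64; 55 is not s-gonal.
s = 6: P(6, 5) = 45 and P(6, 6) = 66; 55 is not s-gonal.
s = 7: P(7, 5) = 55. ✓
s = 8: P(8, 4) = 40 and P(8, 5) = 65; 55 is not s-gonal.
s = 12: P(12, 3) = 33 and P(12, 4) = 64; 55 is not s-gonal.
Hits: s ∈ {3, 7} → 2.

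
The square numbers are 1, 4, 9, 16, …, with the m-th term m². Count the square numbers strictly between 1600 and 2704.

The n-th square number is n².
Smallest index with value > 1600: n = 41 (giving 1681).
Largest index with value < 2704: n = 51 (giving 2601).
Indices 41 through 51: 11 terms.

11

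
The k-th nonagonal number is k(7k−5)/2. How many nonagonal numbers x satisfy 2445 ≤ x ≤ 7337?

The n-th nonagonal number is n(7n−5)/2.
Smallest index with value ≥ 2445: n = 27 (giving 2484).
Largest index with value ≤ 7337: n = 46 (giving 7291).
Indices 27 through 46: 20 terms.

20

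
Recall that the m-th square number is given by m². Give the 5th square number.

The 5th square number is n² with n = 5.
5² = 25.

25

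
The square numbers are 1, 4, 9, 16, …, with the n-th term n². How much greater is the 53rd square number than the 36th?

53² = 2809 and 36² = 1296.
Difference: 2809 − 1296 = 1513.

1513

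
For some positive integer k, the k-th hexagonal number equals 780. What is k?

20

Set n(2n−1) = 780, giving 2n² − n − 780 = 0.
The discriminant is 1 + 8·780 = 6241, and √6241 = 79.
So n = (1 + 79) / 4 = 80/4 = 20.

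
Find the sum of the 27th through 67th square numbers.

Σ_{i=27}^{67} i² = 102510 − 6201 = 96309.

96309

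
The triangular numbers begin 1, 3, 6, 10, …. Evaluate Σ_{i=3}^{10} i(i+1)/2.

216

Σ i(i+1)/2 = (Σi² + Σi) / 2 over i = 3..10.
Σi = 55 − 3 = 52 and Σi² = 385 − 5 = 380.
(1·380 + 1·52) / 2 = 432/2 = 216.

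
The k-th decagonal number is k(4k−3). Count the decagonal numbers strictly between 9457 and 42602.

54

The n-th decagonal number is n(4n−3).
Smallest index with value > 9457: n = 50 (giving 9850).
Largest index with value < 42602: n = 103 (giving 42127).
Indices 50 through 103: 54 terms.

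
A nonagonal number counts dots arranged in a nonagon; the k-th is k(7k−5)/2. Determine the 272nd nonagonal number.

The 272nd nonagonal number is n(7n−5)/2 with n = 272.
272·(7·272 − 5)/2 = 272·1899/2 = 258264.

258264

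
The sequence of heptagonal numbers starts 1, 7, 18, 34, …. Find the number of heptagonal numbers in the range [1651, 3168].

The n-th heptagonal number is n(5n−3)/2.
Smallest index with value ≥ 1651: n = 26 (giving 1651).
Largest index with value ≤ 3168: n = 35 (giving 3010).
Indices 26 through 35: 10 terms.

10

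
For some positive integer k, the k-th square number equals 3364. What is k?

58

We need n² = 3364, so n = √3364 = 58.
Check: 58² = 3364. ✓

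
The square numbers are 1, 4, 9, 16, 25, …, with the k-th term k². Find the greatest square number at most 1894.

1849

Solve n² ≤ 1894 for integer n.
n = 43 gives 1849 ≤ 1894, while n = 44 gives 1936 > 1894; so the answer is 1849.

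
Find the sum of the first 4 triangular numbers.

Σ i(i+1)/2 = (Σi² + Σi) / 2 over i = 1..4.
Σi = 10 and Σi² = 30.
(1·30 + 1·10) / 2 = 40/2 = 20.

20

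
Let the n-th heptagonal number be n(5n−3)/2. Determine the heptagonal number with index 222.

The 222nd heptagonal number is n(5n−3)/2 with n = 222.
222·(5·222 − 3)/2 = 222·1107/2 = 122877.

122877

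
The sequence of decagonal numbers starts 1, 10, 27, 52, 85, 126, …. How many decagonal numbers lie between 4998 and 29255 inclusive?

The n-th decagonal number is n(4n−3).
Smallest index with value ≥ 4998: n = 36 (giving 5076).
Largest index with value ≤ 29255: n = 85 (giving 28645).
Indices 36 through 85: 50 terms.

50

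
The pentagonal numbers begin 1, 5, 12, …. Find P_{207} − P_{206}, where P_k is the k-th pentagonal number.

Consecutive pentagonal numbers differ by 3n − 2: here 3·207 − 2 = 619.

619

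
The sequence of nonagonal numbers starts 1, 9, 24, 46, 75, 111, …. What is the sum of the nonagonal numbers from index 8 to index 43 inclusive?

93234

Σ i(7i−5)/2 = (7Σi² − 5Σi) / 2 over i = 8..43.
Σi = 946 − 28 = 918 and Σi² = 27434 − 140 = 27294.
(7·27294 − 5·918) / 2 = 186468/2 = 93234.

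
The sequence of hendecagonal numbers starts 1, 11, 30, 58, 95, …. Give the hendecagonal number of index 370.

370·(9·370 − 7)/2 = 370·3323/2 = 614755.

614755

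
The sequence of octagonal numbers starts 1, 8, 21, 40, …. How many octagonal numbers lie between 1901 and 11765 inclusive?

37

The n-th octagonal number is n(3n−2).
Smallest index with value ≥ 1901: n = 26 (giving 1976).
Largest index with value ≤ 11765: n = 62 (giving 11408).
Indices 26 through 62: 37 terms.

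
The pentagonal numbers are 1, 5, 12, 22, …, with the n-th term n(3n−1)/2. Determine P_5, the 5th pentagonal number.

35

The 5th pentagonal number is n(3n−1)/2 with n = 5.
5·(3·5 − 1)/2 = 5·14/2 = 5·7 = 35.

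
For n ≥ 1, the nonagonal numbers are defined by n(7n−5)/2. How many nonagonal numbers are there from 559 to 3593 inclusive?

20

The n-th nonagonal number is n(7n−5)/2.
Smallest index with value ≥ 559: n = 13 (giving 559).
Largest index with value ≤ 3593: n = 32 (giving 3504).
Indices 13 through 32: 20 terms.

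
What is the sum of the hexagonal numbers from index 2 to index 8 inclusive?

371

Σ i(2i−1) = 2Σi² − Σi over i = 2..8.
Σi = 36 − 1 = 35 and Σi² = 204 − 1 = 203.
2·203 − 1·35 = 371.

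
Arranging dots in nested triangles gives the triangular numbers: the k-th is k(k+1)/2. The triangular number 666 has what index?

36

Set n(n+1)/2 = 666, giving n² + n − 1332 = 0.
So n = (-1 + 73) / 2 = 72/2 = 36.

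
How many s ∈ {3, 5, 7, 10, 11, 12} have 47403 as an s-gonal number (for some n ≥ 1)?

s = 3: P(3, 307) = 47278 and P(3, 308) = 47586; 47403 is not s-gonal.
s = 5: P(5, 177) = 46905 and P(5, 178) = 47437; 47403 is not s-gonal.
s = 7: P(7, 138) = 47403. ✓
s = 10: P(10, 109) = 47197 and P(10, 110) = 48070; 47403 is not s-gonal.
s = 11: P(11, 103) = 47380 and P(11, 104) = 48308; 47403 is not s-gonal.
s = 12: P(12, 97) = 46657 and P(12, 98) = 47628; 47403 is not s-gonal.
Hits: s ∈ {7} → 1.

1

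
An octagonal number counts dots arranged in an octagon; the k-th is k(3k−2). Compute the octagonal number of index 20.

1160

The 20th octagonal number is n(3n−2) with n = 20.
20·(3·20 − 2) = 20·58 = 1160.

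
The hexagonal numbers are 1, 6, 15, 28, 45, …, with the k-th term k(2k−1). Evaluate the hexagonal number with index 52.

5356

The 52nd hexagonal number is n(2n−1) with n = 52.
52·(2·52 − 1) = 52·103 = 5356.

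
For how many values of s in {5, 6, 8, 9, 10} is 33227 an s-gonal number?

1

s = 5: P(5, 149) = 33227. ✓
s = 6: P(6, 129) = 33153 and P(6, 130) = 33670; 33227 is not s-gonal.
s = 8: P(8, 105) = 32865 and P(8, 106) = 33496; 33227 is not s-gonal.
s = 9: P(9, 97) = 32689 and P(9, 98) = 33369; 33227 is not s-gonal.
s = 10: P(10, 91) = 32851 and P(10, 92) = 33580; 33227 is not s-gonal.
Hits: s ∈ {5} → 1.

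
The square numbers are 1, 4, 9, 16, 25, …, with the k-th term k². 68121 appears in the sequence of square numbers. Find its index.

We need n² = 68121, so n = √68121 = 261.
Check: 261² = 68121. ✓

261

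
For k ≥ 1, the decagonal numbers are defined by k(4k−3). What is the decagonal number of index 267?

284355

The 267th decagonal number is n(4n−3) with n = 267.
267·(4·267 − 3) = 267·1065 = 284355.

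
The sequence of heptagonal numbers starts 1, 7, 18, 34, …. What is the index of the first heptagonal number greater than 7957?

57

Solve n(5n−3)/2 > 7957 for integer n.
The largest n with value ≤ 7957 is 56 (since 7756 ≤ 7957 < 8037), so the first above is n = 57, value 8037.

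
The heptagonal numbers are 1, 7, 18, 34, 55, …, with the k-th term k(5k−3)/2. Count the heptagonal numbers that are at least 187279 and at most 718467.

263

The n-th heptagonal number is n(5n−3)/2.
Smallest index with value ≥ 187279: n = 274 (giving 187279).
Largest index with value ≤ 718467: n = 536 (giving 717436).
Indices 274 through 536: 263 terms.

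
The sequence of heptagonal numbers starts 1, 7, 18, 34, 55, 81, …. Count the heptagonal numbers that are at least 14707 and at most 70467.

The n-th heptagonal number is n(5n−3)/2.
Smallest index with value ≥ 14707: n = 77 (giving 14707).
Largest index with value ≤ 70467: n = 168 (giving 70308).
Indices 77 through 168: 92 terms.

92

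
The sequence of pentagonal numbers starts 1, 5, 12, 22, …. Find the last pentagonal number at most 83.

Solve n(3n−1)/2 ≤ 83 for integer n.
n = 7 gives 70 ≤ 83, while n = 8 gives 92 > 83; so the answer is 70.

70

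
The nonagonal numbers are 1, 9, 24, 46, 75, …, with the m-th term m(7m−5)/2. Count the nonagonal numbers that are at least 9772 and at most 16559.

16

The n-th nonagonal number is n(7n−5)/2.
Smallest index with value ≥ 9772: n = 54 (giving 10071).
Largest index with value ≤ 16559: n = 69 (giving 16491).
Indices 54 through 69: 16 terms.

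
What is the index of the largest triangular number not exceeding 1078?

45

Solve n(n+1)/2 ≤ 1078 for integer n.
n = 45 gives 1035 ≤ 1078, while n = 46 gives 1081 > 1078; so the answer is index 45.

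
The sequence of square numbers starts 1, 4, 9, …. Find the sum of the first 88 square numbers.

231044

Σ_{i=1}^{88} i² = 88·89·177/6 = 231044.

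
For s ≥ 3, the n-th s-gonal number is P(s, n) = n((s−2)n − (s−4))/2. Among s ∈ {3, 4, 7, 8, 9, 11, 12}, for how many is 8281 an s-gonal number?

2

s = 3: P(3, 128) = 8256 and P(3, 129) = 8385; 8281 is not s-gonal.
s = 4: P(4, 91) = 8281. ✓
s = 7: P(7, 57) = 8037 and P(7, 58) = 8323; 8281 is not s-gonal.
s = 8: P(8, 52) = 8008 and P(8, 53) = 8321; 8281 is not s-gonal.
s = 9: P(9, 49) = 8281. ✓
s = 11: P(11, 43) = 8170 and P(11, 44) = 8558; 8281 is not s-gonal.
s = 12: P(12, 41) = 8241 and P(12, 42) = 8652; 8281 is not s-gonal.
Hits: s ∈ {4, 9} → 2.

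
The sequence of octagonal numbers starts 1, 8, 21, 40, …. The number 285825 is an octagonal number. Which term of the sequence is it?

309

Set n(3n−2) = 285825, giving 3n² − 2n − 285825 = 0.
The discriminant is 4 + 12·285825 = 3429904, and √3429904 = 1852.
So n = (2 + 1852) / 6 = 1854/6 = 309.
Check: 309·(3·309 − 2) = 285825. ✓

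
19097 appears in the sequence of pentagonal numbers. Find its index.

Set n(3n−1)/2 = 19097, giving 3n² − n − 38194 = 0.
So n = (1 + 677) / 6 = 678/6 = 113.

113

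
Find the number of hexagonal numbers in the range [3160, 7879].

24

The n-th hexagonal number is n(2n−1).
Smallest index with value ≥ 3160: n = 40 (giving 3160).
Largest index with value ≤ 7879: n = 63 (giving 7875).
Indices 40 through 63: 24 terms.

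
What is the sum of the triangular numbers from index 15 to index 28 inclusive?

3500

Σ i(i+1)/2 = (Σi² + Σi) / 2 over i = 15..28.
Σi = 406 − 105 = 301 and Σi² = 7714 − 1015 = 6699.
(1·6699 + 1·301) / 2 = 7000/2 = 3500.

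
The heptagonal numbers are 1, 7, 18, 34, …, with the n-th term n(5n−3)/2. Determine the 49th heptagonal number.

49·(5·49 − 3)/2 = 49·242/2 = 49·121 = 5929.

5929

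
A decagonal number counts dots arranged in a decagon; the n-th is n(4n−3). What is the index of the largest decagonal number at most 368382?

303

Solve n(4n−3) ≤ 368382 for integer n.
n = 303 gives 366327 ≤ 368382, while n = 304 gives 368752 > 368382; so the answer is index 303.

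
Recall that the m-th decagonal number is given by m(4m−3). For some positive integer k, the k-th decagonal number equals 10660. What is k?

Set n(4n−3) = 10660, giving 4n² − 3n − 10660 = 0.
The discriminant is 9 + 16·10660 = 170569, and √170569 = 413.
So n = (3 + 413) / 8 = 416/8 = 52.

52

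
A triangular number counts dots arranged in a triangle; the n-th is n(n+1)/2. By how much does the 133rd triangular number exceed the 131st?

133·134/2 = 8911 and 131·132/2 = 8646.
Difference: 8911 − 8646 = 265.

265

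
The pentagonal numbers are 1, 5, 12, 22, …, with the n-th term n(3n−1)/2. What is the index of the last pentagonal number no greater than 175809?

Solve n(3n−1)/2 ≤ 175809 for integer n.
n = 342 gives 175275 ≤ 175809, while n = 343 gives 176302 > 175809; so the answer is index 342.

342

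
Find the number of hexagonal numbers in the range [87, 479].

The n-th hexagonal number is n(2n−1).
Smallest index with value ≥ 87: n = 7 (giving 91).
Largest index with value ≤ 479: n = 15 (giving 435).
Indices 7 through 15: 9 terms.

9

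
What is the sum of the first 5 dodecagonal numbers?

Σ i(5i−4) = 5Σi² − 4Σi over i = 1..5.
Σi = 15 and Σi² = 55.
5·55 − 4·15 = 215.

215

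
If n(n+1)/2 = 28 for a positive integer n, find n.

Set n(n+1)/2 = 28, giving n² + n − 56 = 0.
The discriminant is 1 + 8·28 = 225, and √225 = 15.
So n = (-1 + 15) / 2 = 14/2 = 7.
Check: 7·8/2 = 28. ✓

7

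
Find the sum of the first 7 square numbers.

140

Σ_{i=1}^{7} i² = 7·8·15/6 = 140.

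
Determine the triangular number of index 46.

The 46th triangular number is n(n+1)/2 with n = 46.
46·47/2 = 2162/2 = 1081.

1081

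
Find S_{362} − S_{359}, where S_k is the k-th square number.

2163

362² = 131044 and 359² = 128881.
Difference: 131044 − 128881 = 2163.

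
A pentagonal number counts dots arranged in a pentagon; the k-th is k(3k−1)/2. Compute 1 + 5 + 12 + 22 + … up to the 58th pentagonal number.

Σ i(3i−1)/2 = (3Σi² − Σi) / 2 over i = 1..58.
Σi = 1711 and Σi² = 66729.
(3·66729 − 1·1711) / 2 = 198476/2 = 99238.

99238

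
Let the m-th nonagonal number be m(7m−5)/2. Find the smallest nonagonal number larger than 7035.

7291

Solve n(7n−5)/2 > 7035 for integer n.
The largest n with value ≤ 7035 is 45 (since 6975 ≤ 7035 < 7291), so the first above is n = 46, value 7291.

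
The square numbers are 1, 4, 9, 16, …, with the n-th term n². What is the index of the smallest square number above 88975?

299

Solve n² > 88975 for integer n.
The largest n with value ≤ 88975 is 298 (since 88804 ≤ 88975 < 89401), so the first above is n = 299, value 89401.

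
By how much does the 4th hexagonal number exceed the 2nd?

22

4·(2·4 − 1) = 28 and 2·(2·2 − 1) = 6.
Difference: 28 − 6 = 22.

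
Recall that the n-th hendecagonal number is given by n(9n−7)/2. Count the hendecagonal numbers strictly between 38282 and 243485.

140

The n-th hendecagonal number is n(9n−7)/2.
Smallest index with value > 38282: n = 93 (giving 38595).
Largest index with value < 243485: n = 232 (giving 241396).
Indices 93 through 232: 140 terms.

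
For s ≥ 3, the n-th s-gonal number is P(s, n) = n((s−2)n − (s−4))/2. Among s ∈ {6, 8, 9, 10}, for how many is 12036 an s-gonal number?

1

s = 6: P(6, 77) = 11781 and P(6, 78) = 12090; 12036 is not s-gonal.
s = 8: P(8, 63) = 11781 and P(8, 64) = 12160; 12036 is not s-gonal.
s = 9: P(9, 59) = 12036. ✓
s = 10: P(10, 55) = 11935 and P(10, 56) = 12376; 12036 is not s-gonal.
Hits: s ∈ {9} → 1.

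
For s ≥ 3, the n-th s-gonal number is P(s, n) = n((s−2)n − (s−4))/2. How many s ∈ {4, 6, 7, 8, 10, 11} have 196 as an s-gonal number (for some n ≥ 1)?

s = 4: P(4, 14) = 196. ✓
s = 6: P(6, 10) = 190 and P(6, 11) = 231; 196 is not s-gonal.
s = 7: P(7, 9) = 189 and P(7, 10) = 235; 196 is not s-gonal.
s = 8: P(8, 8) = 176 and P(8, 9) = 225; 196 is not s-gonal.
s = 10: P(10, 7) = 175 and P(10, 8) = 232; 196 is not s-gonal.
s = 11: P(11, 7) = 196. ✓
Hits: s ∈ {4, 11} → 2.

2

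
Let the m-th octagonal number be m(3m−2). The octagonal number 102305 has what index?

Set n(3n−2) = 102305, giving 3n² − 2n − 102305 = 0.
So n = (2 + 1108) / 6 = 1110/6 = 185.

185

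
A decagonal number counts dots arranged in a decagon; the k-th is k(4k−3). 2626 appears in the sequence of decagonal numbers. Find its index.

26

Set n(4n−3) = 2626, giving 4n² − 3n − 2626 = 0.
The discriminant is 9 + 16·2626 = 42025, and √42025 = 205.
So n = (3 + 205) / 8 = 208/8 = 26.
Check: 26·(4·26 − 3) = 2626. ✓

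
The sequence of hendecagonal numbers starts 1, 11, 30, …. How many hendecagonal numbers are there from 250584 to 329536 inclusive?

35

The n-th hendecagonal number is n(9n−7)/2.
Smallest index with value ≥ 250584: n = 237 (giving 251931).
Largest index with value ≤ 329536: n = 271 (giving 329536).
Indices 237 through 271: 35 terms.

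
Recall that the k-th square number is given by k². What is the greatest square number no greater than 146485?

145924

Solve n² ≤ 146485 for integer n.
n = 382 gives 145924 ≤ 146485, while n = 383 gives 146689 > 146485; so the answer is 145924.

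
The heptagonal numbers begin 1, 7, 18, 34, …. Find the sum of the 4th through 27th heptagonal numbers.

Σ i(5i−3)/2 = (5Σi² − 3Σi) / 2 over i = 4..27.
Σi = 378 − 6 = 372 and Σi² = 6930 − 14 = 6916.
(5·6916 − 3·372) / 2 = 33464/2 = 16732.

16732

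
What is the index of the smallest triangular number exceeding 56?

11

Solve n(n+1)/2 > 56 for integer n.
The largest n with value ≤ 56 is 10 (since 55 ≤ 56 < 66), so the first above is n = 11, value 66.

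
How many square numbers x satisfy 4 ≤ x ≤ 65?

7

The n-th square number is n².
Smallest index with value ≥ 4: n = 2 (giving 4).
Largest index with value ≤ 65: n = 8 (giving 64).
Indices 2 through 8: 7 terms.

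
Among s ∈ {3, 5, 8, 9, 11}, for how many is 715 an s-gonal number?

2

s = 3: P(3, 37) = 703 and P(3, 38) = 741; 715 is not s-gonal.
s = 5: P(5, 22) = 715. ✓
s = 8: P(8, 15) = 645 and P(8, 16) = 736; 715 is not s-gonal.
s = 9: P(9, 14) = 651 and P(9, 15) = 750; 715 is not s-gonal.
s = 11: P(11, 13) = 715. ✓
Hits: s ∈ {5, 11} → 2.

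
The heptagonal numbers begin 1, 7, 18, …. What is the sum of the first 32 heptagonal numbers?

27808

Σ i(5i−3)/2 = (5Σi² − 3Σi) / 2 over i = 1..32.
Σi = 528 and Σi² = 11440.
(5·11440 − 3·528) / 2 = 55616/2 = 27808.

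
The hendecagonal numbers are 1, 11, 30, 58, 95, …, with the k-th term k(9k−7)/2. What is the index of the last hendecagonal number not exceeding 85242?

138

Solve n(9n−7)/2 ≤ 85242 for integer n.
n = 138 gives 85215 ≤ 85242, while n = 139 gives 86458 > 85242; so the answer is index 138.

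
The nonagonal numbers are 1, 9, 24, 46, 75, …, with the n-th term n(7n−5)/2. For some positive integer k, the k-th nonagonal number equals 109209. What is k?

177

Set n(7n−5)/2 = 109209, giving 7n² − 5n − 218418 = 0.
So n = (5 + 2473) / 14 = 2478/14 = 177.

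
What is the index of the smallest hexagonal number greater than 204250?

320

Solve n(2n−1) > 204250 for integer n.
The largest n with value ≤ 204250 is 319 (since 203203 ≤ 204250 < 204480), so the first above is n = 320, value 204480.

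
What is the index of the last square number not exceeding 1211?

34

Solve n² ≤ 1211 for integer n.
n = 34 gives 1156 ≤ 1211, while n = 35 gives 1225 > 1211; so the answer is index 34.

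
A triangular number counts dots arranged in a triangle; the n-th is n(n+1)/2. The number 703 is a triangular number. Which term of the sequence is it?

Set n(n+1)/2 = 703, giving n² + n − 1406 = 0.
The discriminant is 1 + 8·703 = 5625, and √5625 = 75.
So n = (-1 + 75) / 2 = 74/2 = 37.

37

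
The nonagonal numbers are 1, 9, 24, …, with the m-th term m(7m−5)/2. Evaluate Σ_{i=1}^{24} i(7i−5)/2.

Σ i(7i−5)/2 = (7Σi² − 5Σi) / 2 over i = 1..24.
Σi = 300 and Σi² = 4900.
(7·4900 − 5·300) / 2 = 32800/2 = 16400.

16400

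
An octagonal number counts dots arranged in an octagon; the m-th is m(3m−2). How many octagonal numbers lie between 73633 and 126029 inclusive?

The n-th octagonal number is n(3n−2).
Smallest index with value ≥ 73633: n = 157 (giving 73633).
Largest index with value ≤ 126029: n = 205 (giving 125665).
Indices 157 through 205: 49 terms.

49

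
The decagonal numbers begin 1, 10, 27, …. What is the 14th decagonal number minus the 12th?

202

14·(4·14 − 3) = 742 and 12·(4·12 − 3) = 540.
Difference: 742 − 540 = 202.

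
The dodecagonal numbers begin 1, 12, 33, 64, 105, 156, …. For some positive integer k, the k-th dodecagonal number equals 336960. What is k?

Set n(5n−4) = 336960, giving 5n² − 4n − 336960 = 0.
The discriminant is 16 + 20·336960 = 6739216, and √6739216 = 2596.
So n = (4 + 2596) / 10 = 2600/10 = 260.

260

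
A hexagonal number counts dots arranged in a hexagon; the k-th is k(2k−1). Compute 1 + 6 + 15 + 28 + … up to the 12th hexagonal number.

Σ i(2i−1) = 2Σi² − Σi over i = 1..12.
Σi = 78 and Σi² = 650.
2·650 − 1·78 = 1222.

1222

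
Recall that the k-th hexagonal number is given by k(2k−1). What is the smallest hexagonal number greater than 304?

325

Solve n(2n−1) > 304 for integer n.
The largest n with value ≤ 304 is 12 (since 276 ≤ 304 < 325), so the first above is n = 13, value 325.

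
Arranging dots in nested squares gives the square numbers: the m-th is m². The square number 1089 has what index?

33

We need n² = 1089, so n = √1089 = 33.
Check: 33² = 1089. ✓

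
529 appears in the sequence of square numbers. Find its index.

23

We need n² = 529, so n = √529 = 23.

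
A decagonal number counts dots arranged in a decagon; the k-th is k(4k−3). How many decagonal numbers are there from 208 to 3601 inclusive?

The n-th decagonal number is n(4n−3).
Smallest index with value ≥ 208: n = 8 (giving 232).
Largest index with value ≤ 3601: n = 30 (giving 3510).
Indices 8 through 30: 23 terms.

23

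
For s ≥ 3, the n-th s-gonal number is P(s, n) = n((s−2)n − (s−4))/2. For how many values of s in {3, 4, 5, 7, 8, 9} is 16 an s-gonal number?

s = 3: P(3, 5) = 15 and P(3, 6) = 21; 16 is not s-gonal.
s = 4: P(4, 4) = 16. ✓
s = 5: P(5, 3) = 12 and P(5, 4) = 22; 16 is not s-gonal.
s = 7: P(7, 2) = 7 and P(7, 3) = 18; 16 is not s-gonal.
s = 8: P(8, 2) = 8 and P(8, 3) = 21; 16 is not s-gonal.
s = 9: P(9, 2) = 9 and P(9, 3) = 24; 16 is not s-gonal.
Hits: s ∈ {4} → 1.

1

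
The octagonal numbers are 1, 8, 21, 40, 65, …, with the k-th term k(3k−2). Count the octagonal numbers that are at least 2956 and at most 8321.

22

The n-th octagonal number is n(3n−2).
Smallest index with value ≥ 2956: n = 32 (giving 3008).
Largest index with value ≤ 8321: n = 53 (giving 8321).
Indices 32 through 53: 22 terms.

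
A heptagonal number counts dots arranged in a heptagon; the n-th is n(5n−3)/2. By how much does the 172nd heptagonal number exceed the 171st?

Consecutive heptagonal numbers differ by 5n − 4: here 5·172 − 4 = 856.

856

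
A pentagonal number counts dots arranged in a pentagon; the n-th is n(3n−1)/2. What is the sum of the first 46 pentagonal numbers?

Σ i(3i−1)/2 = (3Σi² − Σi) / 2 over i = 1..46.
Σi = 1081 and Σi² = 33511.
(3·33511 − 1·1081) / 2 = 99452/2 = 49726.

49726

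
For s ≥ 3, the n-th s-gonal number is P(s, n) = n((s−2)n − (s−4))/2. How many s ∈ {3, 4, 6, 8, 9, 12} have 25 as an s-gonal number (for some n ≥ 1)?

1

s = 3: P(3, 6) = 21 and P(3, 7) = 28; 25 is not s-gonal.
s = 4: P(4, 5) = 25. ✓
s = 6: P(6, 3) = 15 and P(6, 4) = 28; 25 is not s-gonal.
s = 8: P(8, 3) = 21 and P(8, 4) = 40; 25 is not s-gonal.
s = 9: P(9, 3) = 24 and P(9, 4) = 46; 25 is not s-gonal.
s = 12: P(12, 2) = 12 and P(12, 3) = 33; 25 is not s-gonal.
Hits: s ∈ {4} → 1.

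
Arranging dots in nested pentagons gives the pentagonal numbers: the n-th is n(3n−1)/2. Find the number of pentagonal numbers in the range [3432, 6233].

17

The n-th pentagonal number is n(3n−1)/2.
Smallest index with value ≥ 3432: n = 48 (giving 3432).
Largest index with value ≤ 6233: n = 64 (giving 6112).
Indices 48 through 64: 17 terms.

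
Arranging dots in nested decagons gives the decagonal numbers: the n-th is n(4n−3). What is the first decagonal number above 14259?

14701

Solve n(4n−3) > 14259 for integer n.
The largest n with value ≤ 14259 is 60 (since 14220 ≤ 14259 < 14701), so the first above is n = 61, value 14701.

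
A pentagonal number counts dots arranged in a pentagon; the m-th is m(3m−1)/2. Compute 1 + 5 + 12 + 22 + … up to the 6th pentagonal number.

126

Σ i(3i−1)/2 = (3Σi² − Σi) / 2 over i = 1..6.
Σi = 21 and Σi² = 91.
(3·91 − 1·21) / 2 = 252/2 = 126.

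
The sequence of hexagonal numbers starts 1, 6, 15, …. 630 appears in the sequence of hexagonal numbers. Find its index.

18

Set n(2n−1) = 630, giving 2n² − n − 630 = 0.
The discriminant is 1 + 8·630 = 5041, and √5041 = 71.
So n = (1 + 71) / 4 = 72/4 = 18.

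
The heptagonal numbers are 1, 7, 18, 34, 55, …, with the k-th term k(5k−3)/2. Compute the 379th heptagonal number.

358534

The 379th heptagonal number is n(5n−3)/2 with n = 379.
379·(5·379 − 3)/2 = 379·1892/2 = 379·946 = 358534.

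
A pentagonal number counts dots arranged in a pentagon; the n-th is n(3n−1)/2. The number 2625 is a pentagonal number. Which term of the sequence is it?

Set n(3n−1)/2 = 2625, giving 3n² − n − 5250 = 0.
The discriminant is 1 + 24·2625 = 63001, and √63001 = 251.
So n = (1 + 251) / 6 = 252/6 = 42.

42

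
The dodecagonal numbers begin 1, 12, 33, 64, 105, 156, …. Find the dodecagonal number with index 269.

360729

269·(5·269 − 4) = 269·1341 = 360729.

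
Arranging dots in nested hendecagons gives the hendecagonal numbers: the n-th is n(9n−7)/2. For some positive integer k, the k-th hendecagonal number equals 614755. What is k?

Set n(9n−7)/2 = 614755, giving 9n² − 7n − 1229510 = 0.
The discriminant is 49 + 72·614755 = 44262409, and √44262409 = 6653.
So n = (7 + 6653) / 18 = 6660/18 = 370.

370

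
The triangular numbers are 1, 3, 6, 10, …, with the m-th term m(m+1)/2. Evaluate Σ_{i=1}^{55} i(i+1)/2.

29260

Σ i(i+1)/2 = (Σi² + Σi) / 2 over i = 1..55.
Σi = 1540 and Σi² = 56980.
(1·56980 + 1·1540) / 2 = 58520/2 = 29260.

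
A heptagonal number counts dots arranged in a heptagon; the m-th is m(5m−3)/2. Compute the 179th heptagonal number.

79834

179·(5·179 − 3)/2 = 179·892/2 = 179·446 = 79834.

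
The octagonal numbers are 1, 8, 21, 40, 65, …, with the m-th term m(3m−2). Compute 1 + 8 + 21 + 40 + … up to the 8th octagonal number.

Σ i(3i−2) = 3Σi² − 2Σi over i = 1..8.
Σi = 36 and Σi² = 204.
3·204 − 2·36 = 540.

540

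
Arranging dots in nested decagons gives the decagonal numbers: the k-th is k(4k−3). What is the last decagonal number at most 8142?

7965

Solve n(4n−3) ≤ 8142 for integer n.
n = 45 gives 7965 ≤ 8142, while n = 46 gives 8326 > 8142; so the answer is 7965.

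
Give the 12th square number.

144

12² = 144.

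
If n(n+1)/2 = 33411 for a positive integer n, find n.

Set n(n+1)/2 = 33411, giving n² + n − 66822 = 0.
The discriminant is 1 + 8·33411 = 267289, and √267289 = 517.
So n = (-1 + 517) / 2 = 516/2 = 258.
Check: 258·259/2 = 33411. ✓

258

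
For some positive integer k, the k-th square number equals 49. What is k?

We need n² = 49, so n = √49 = 7.
Check: 7² = 49. ✓

7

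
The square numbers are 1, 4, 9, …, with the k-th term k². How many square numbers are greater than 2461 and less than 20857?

95

The n-th square number is n².
Smallest index with value > 2461: n = 50 (giving 2500).
Largest index with value < 20857: n = 144 (giving 20736).
Indices 50 through 144: 95 terms.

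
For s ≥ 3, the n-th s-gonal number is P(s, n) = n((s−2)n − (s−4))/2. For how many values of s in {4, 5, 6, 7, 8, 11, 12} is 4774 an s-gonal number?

s = 4: P(4, 69) = 4761 and P(4, 70) = 4900; 4774 is not s-gonal.
s = 5: P(5, 56) = 4676 and P(5, 57) = 4845; 4774 is not s-gonal.
s = 6: P(6, 49) = 4753 and P(6, 50) = 4950; 4774 is not s-gonal.
s = 7: P(7, 44) = 4774. ✓
s = 8: P(8, 40) = 4720 and P(8, 41) = 4961; 4774 is not s-gonal.
s = 11: P(11, 32) = 4496 and P(11, 33) = 4785; 4774 is not s-gonal.
s = 12: P(12, 31) = 4681 and P(12, 32) = 4992; 4774 is not s-gonal.
Hits: s ∈ {7} → 1.

1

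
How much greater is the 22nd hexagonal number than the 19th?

243

22·(2·22 − 1) = 946 and 19·(2·19 − 1) = 703.
Difference: 946 − 703 = 243.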